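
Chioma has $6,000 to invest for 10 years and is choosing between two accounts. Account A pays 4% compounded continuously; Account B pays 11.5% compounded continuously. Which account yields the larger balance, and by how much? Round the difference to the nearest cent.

A: e^(0.04·10) = e^0.4 ≈ 1.491824698, so 6,000 × 1.491824698 ≈ 8,950.9482.
B: e^(0.115·10) = e^1.15 ≈ 3.1581929097, so 6,000 × 3.1581929097 ≈ 18,949.1575.
Difference ≈ 9,998.2093 in favor of B.

Account B, by $9,998.21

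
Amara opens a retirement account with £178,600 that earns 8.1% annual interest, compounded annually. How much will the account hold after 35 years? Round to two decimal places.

£2,727,600.38

Annual rate = 8.1% = 0.081; years = 35.
A = 178,600·(1 + 0.081)^35 ≈ 178,600·15.27211861158 ≈ 2,727,600.3840.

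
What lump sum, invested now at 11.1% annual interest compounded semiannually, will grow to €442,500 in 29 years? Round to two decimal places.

Growth factor = (1 + 0.0555)^58 ≈ 22.9391744056.
P = 442,500/22.9391744056 ≈ 19,290.1450.

€19,290.14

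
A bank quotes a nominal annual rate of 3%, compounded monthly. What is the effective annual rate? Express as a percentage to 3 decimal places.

3.042%

EAR = (1 + 3%/12)^12 − 1 = (1 + 0.0025)^12 − 1.
(1 + 0.0025)^12 ≈ 1.030416, so EAR ≈ 3.04160%.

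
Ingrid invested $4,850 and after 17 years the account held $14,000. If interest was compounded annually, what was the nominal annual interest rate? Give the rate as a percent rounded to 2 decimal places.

The 17-period growth factor is 14,000/4,850 = 2.8866.
r = 2.8866^(1/17) − 1 ≈ 0.0643428, i.e. 6.43428%.

6.43%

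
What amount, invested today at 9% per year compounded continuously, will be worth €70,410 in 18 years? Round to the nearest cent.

P = A·e^(−rt) = 70,410·e^(−1.62).
e^(−1.62) ≈ 0.19789869908, so P ≈ 13,934.0474.

€13,934.05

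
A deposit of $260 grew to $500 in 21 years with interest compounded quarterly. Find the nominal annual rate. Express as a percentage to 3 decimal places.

The 84-period growth factor is 500/260 = 1.92308.
r/4 = 1.92308^(1/84) − 1 ≈ 0.00781522, so r ≈ 4·0.00781522 = 3.12609%.

3.126%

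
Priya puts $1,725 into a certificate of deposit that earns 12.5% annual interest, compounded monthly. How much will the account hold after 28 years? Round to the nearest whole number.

$56,099

Periodic rate = 12.5%/12 = 0.0104167; periods = 12·28 = 336.
A = 1,725·(1 + 0.125/12)^336 ≈ 1,725·32.521338527 ≈ 56,099.3090.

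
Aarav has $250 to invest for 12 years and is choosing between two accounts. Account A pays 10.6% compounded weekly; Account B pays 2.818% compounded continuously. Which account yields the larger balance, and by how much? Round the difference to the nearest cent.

Account A, by $540.25

A: (1 + 0.106/52)^624 ≈ 3.56336491, so 250 × 3.56336491 ≈ 890.8412.
B: e^(0.02818·12) = e^0.33816 ≈ 1.40236486, so 250 × 1.40236486 ≈ 350.5912.
Difference ≈ 540.2500 in favor of A.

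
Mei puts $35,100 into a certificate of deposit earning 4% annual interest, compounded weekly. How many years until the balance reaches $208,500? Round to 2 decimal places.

(1 + 0.000769231)^(52t) = 208,500/35,100 = 5.9402.
52t·ln(1 + 0.000769231) = ln(5.9402); 52t = 1.7817/0.000768935 ≈ 2317.1500.
t ≈ 44.5606 years.

44.56 years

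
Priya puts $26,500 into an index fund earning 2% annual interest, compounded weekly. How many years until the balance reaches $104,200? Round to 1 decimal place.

68.5 years

We need (1 + 0.000384615)^(52t) = 3.9321, so 52t = ln 3.9321 / ln 1.000385 ≈ 3560.5198.
t ≈ 3560.5198/52 = 68.4715 years.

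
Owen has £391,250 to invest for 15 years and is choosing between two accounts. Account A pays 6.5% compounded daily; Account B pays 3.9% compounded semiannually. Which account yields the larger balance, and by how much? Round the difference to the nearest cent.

Account A growth factor: (1 + 0.065/365)^5475 ≈ 2.650937087028; balance ≈ 1,037,179.1353.
Account B growth factor: (1 + 0.0195)^30 ≈ 1.78491238675; balance ≈ 698,346.9713.
Account A is larger by 338,832.1640.

Account A, by £338,832.16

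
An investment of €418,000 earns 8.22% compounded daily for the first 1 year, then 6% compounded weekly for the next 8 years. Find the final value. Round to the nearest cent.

€733,183.10

Phase 1: 418,000·(1 + 0.0822/365)^365 ≈ 453,807.0819.
Phase 2: 453,807.0819·(1 + 0.06/52)^416 ≈ 733,183.1012.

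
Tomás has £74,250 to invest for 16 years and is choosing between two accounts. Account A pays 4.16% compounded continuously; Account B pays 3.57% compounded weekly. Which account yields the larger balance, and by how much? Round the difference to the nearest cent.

Account A growth factor: e^(0.0416·16) = e^0.6656 ≈ 1.94565756573; balance ≈ 144,465.0743.
Account B growth factor: (1 + 0.0357/52)^832 ≈ 1.7700433084; balance ≈ 131,425.7156.
Account A is larger by 13,039.3586.

Account A, by £13,039.36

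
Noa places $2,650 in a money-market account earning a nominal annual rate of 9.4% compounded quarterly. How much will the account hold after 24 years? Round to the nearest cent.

Growth factor = (1 + 0.0235)^96 ≈ 9.2989371385.
A ≈ 2,650 × 9.2989371385 ≈ 24,642.1834.

$24,642.18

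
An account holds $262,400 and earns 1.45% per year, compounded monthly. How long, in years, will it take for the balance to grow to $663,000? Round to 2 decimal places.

63.96 years

(1 + 0.00120833)^(12t) = 663,000/262,400 = 2.5267.
12t·ln(1 + 0.00120833) = ln(2.5267); 12t = 0.9269/0.0012076 ≈ 767.5571.
t ≈ 63.9631 years.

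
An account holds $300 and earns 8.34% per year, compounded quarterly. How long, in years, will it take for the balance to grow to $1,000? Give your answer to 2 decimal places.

We need (1 + 0.02085)^(4t) = 3.3333, so 4t = ln 3.3333 / ln 1.02085 ≈ 58.3444.
t ≈ 58.3444/4 = 14.5861 years.

14.59 years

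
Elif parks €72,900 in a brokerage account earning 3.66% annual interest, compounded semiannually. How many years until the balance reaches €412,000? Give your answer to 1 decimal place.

47.8 years

We need (1 + 0.0183)^(2t) = 5.6516, so 2t = ln 5.6516 / ln 1.0183 ≈ 95.5046.
t ≈ 95.5046/2 = 47.7523 years.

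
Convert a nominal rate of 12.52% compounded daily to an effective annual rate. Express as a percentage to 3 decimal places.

13.335%

One year is 365 periods at 0.000343014 each: (1 + 0.000343014)^365 ≈ 1.133351.
EAR = 1.133351 − 1 ≈ 13.33508%.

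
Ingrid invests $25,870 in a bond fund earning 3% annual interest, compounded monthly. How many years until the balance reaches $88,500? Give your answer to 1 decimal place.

We need (1 + 0.0025)^(12t) = 3.421, so 12t = ln 3.421 / ln 1.0025 ≈ 492.5821.
t ≈ 492.5821/12 = 41.0485 years.

41.0 years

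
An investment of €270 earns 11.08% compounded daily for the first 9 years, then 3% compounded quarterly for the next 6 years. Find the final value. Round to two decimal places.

€875.50

After 9 years at 11.08%: 270 × 2.71027112 ≈ 731.7732.
Then 6 years at 3%: 731.7732 × 1.19641353 ≈ 875.5034.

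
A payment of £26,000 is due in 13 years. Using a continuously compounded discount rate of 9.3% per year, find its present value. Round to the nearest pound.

P = A·e^(−rt) = 26,000·e^(−1.209).
e^(−1.209) ≈ 0.29849562586, so P ≈ 7,760.8863.

£7,761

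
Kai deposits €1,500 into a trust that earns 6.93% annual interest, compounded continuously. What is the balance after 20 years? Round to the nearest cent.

A = P·e^(rt) = 1,500·e^(0.0693·20) = 1,500·e^1.386.
e^1.386 ≈ 3.998822729, so A ≈ 5,998.2341.

€5,998.23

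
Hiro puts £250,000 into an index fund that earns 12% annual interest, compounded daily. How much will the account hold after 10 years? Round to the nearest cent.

Periodic rate = 12%/365 = 0.000328767; periods = 365·10 = 3650.
A = 250,000·(1 + 0.12/365)^3650 ≈ 250,000·3.31946220364 ≈ 829,865.5509.

£829,865.55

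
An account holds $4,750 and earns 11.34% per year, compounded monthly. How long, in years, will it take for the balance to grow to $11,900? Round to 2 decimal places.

(1 + 0.00945)^(12t) = 11,900/4,750 = 2.5053.
12t·ln(1 + 0.00945) = ln(2.5053); 12t = 0.91839/0.00940563 ≈ 97.6430.
t ≈ 8.1369 years.

8.14 years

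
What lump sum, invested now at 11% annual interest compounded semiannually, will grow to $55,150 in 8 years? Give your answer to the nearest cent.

Periodic rate = 11%/2 = 0.055; 16 periods.
P = 55,150/(1 + 0.055)^16 ≈ 55,150/2.3552626993 ≈ 23,415.6470.

$23,415.65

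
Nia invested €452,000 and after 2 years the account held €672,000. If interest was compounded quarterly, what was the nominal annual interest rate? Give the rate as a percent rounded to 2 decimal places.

20.33%

(1 + r/4)^8 = 672,000/452,000 = 1.48673.
1 + r/4 = 1.48673^(1/8) ≈ 1.050821, so r/4 ≈ 0.0508213.
r ≈ 4·0.0508213 = 20.32851%.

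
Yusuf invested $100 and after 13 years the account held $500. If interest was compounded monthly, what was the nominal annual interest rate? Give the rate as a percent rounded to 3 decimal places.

The 156-period growth factor is 500/100 = 5.
r/12 = 5^(1/156) − 1 ≈ 0.0103703, so r ≈ 12·0.0103703 = 12.44438%.

12.444%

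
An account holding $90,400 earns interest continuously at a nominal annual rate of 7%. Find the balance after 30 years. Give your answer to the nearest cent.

A = P·e^(rt) = 90,400·e^(0.07·30) = 90,400·e^2.1.
e^2.1 ≈ 8.16616991257, so A ≈ 738,221.7601.

$738,221.76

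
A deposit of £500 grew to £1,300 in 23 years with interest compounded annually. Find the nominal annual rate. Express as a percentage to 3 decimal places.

4.242%

(1 + r)^23 = 1,300/500 = 2.6.
1 + r = 2.6^(1/23) ≈ 1.042419, so r ≈ 0.042419.
r ≈ 4.24190%.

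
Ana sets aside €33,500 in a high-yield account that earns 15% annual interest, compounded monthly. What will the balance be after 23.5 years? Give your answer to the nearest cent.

€1,112,868.37

Periodic rate = 15%/12 = 0.0125; periods = 12·23.5 = 282.
A = 33,500·(1 + 0.0125)^282 ≈ 33,500·33.21995134629 ≈ 1,112,868.3701.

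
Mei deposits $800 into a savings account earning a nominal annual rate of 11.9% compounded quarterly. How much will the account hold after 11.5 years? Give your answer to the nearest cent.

$3,081.43

Growth factor = (1 + 0.02975)^46 ≈ 3.851792019.
A ≈ 800 × 3.851792019 ≈ 3,081.4336.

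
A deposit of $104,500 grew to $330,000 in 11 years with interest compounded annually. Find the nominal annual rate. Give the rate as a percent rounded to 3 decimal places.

11.020%

(1 + r)^11 = 330,000/104,500 = 3.15789.
1 + r = 3.15789^(1/11) ≈ 1.110196, so r ≈ 0.110196.
r ≈ 11.01963%.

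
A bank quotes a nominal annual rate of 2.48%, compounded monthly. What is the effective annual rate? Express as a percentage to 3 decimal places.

One year is 12 periods at 0.00206667 each: (1 + 0.00206667)^12 ≈ 1.025084.
EAR = 1.025084 − 1 ≈ 2.50838%.

2.508%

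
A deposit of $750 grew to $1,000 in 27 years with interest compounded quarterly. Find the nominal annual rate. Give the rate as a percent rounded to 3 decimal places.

1.067%

(1 + r/4)^108 = 1,000/750 = 1.33333.
1 + r/4 = 1.33333^(1/108) ≈ 1.002667, so r/4 ≈ 0.00266727.
r ≈ 4·0.00266727 = 1.06691%.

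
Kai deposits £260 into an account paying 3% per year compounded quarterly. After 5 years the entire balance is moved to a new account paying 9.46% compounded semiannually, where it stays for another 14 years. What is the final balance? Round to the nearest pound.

After 5 years at 3%: 260 × 1.161184142 ≈ 301.9079.
Then 14 years at 9.46%: 301.9079 × 3.647463032 ≈ 1,101.1978.

£1,101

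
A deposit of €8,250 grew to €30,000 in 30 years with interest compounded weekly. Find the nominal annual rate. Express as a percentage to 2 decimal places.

The 1560-period growth factor is 30,000/8,250 = 3.63636.
r/52 = 3.63636^(1/1560) − 1 ≈ 0.000827896, so r ≈ 52·0.000827896 = 4.30506%.

4.31%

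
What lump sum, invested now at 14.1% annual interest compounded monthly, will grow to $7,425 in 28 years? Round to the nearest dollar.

Growth factor = (1 + 0.01175)^336 ≈ 50.65234886.
P = 7,425/50.65234886 ≈ 146.5875.

$147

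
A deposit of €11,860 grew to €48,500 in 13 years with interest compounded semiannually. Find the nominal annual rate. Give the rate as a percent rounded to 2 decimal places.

11.13%

(1 + r/2)^26 = 48,500/11,860 = 4.08938.
1 + r/2 = 4.08938^(1/26) ≈ 1.055663, so r/2 ≈ 0.0556629.
r ≈ 2·0.0556629 = 11.13259%.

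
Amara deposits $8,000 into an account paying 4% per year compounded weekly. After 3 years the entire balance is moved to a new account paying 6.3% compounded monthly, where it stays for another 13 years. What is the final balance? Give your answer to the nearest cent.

$20,414.66

Phase 1: 8,000·(1 + 0.04/52)^156 ≈ 9,019.5587.
Phase 2: 9,019.5587·(1 + 0.00525)^156 ≈ 20,414.6551.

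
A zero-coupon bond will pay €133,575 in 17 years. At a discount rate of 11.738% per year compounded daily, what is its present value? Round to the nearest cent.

€18,165.49

Growth factor = (1 + 0.11738/365)^6205 ≈ 7.3532265974.
P = 133,575/7.3532265974 ≈ 18,165.4949.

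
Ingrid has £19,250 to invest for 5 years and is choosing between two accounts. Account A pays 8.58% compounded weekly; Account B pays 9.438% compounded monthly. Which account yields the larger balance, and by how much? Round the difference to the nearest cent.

A: (1 + 0.00165)^260 ≈ 1.5351781974, so 19,250 × 1.5351781974 ≈ 29,552.1803.
B: (1 + 0.007865)^60 ≈ 1.6000804776, so 19,250 × 1.6000804776 ≈ 30,801.5492.
Difference ≈ 1,249.3689 in favor of B.

Account B, by £1,249.37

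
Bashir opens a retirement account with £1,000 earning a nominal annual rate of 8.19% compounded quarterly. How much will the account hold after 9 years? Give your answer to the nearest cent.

£2,074.37

Growth factor = (1 + 0.020475)^36 ≈ 2.074365629.
A ≈ 1,000 × 2.074365629 ≈ 2,074.3656.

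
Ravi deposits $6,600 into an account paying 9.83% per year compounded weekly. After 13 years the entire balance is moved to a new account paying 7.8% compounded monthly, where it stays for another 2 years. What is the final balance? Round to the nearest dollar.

$27,640

Phase 1: 6,600·(1 + 0.0983/52)^676 ≈ 23,659.4665.
Phase 2: 23,659.4665·(1 + 0.0065)^24 ≈ 27,639.8479.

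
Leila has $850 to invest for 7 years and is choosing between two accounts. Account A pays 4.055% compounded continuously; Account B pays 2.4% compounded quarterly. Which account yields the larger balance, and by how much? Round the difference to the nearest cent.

Account A growth factor: e^(0.04055·7) = e^0.28385 ≈ 1.328233681; balance ≈ 1,128.9986.
Account B growth factor: (1 + 0.006)^28 ≈ 1.182342934; balance ≈ 1,004.9915.
Account A is larger by 124.0071.

Account A, by $124.01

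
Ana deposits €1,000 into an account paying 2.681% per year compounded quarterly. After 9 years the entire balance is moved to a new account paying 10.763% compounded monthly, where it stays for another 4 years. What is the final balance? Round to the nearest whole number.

Phase 1: 1,000·(1 + 0.0067025)^36 ≈ 1,271.8658.
Phase 2: 1,271.8658·(1 + 0.10763/12)^48 ≈ 1,952.4514.

€1,952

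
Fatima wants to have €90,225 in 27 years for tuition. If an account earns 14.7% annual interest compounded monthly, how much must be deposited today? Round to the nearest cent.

Periodic rate = 14.7%/12 = 0.01225; 324 periods.
P = 90,225/(1 + 0.01225)^324 ≈ 90,225/51.670478418 ≈ 1,746.1615.

€1,746.16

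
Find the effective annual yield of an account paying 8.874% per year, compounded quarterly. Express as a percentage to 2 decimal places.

9.17%

One year is 4 periods at 0.022185 each: (1 + 0.022185)^4 ≈ 1.091737.
EAR = 1.091737 − 1 ≈ 9.17370%.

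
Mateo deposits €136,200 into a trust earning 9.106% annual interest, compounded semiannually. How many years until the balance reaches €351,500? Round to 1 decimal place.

10.6 years

We need (1 + 0.04553)^(2t) = 2.5808, so 2t = ln 2.5808 / ln 1.04553 ≈ 21.2938.
t ≈ 21.2938/2 = 10.6469 years.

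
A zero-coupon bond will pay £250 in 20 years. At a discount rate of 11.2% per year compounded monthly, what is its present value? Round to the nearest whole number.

£27

Growth factor = (1 + 0.112/12)^240 ≈ 9.29625153.
P = 250/9.29625153 ≈ 26.8926.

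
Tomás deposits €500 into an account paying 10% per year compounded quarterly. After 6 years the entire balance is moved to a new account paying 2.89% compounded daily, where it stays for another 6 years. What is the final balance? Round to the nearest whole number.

Phase 1: 500·(1 + 0.025)^24 ≈ 904.3630.
Phase 2: 904.3630·(1 + 0.0289/365)^2190 ≈ 1,075.5893.

€1,076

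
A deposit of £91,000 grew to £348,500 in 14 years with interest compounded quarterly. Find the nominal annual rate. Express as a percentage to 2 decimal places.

9.71%

(1 + r/4)^56 = 348,500/91,000 = 3.82967.
1 + r/4 = 3.82967^(1/56) ≈ 1.024268, so r/4 ≈ 0.024268.
r ≈ 4·0.024268 = 9.70719%.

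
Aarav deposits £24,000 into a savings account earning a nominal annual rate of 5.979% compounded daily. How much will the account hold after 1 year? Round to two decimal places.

£25,478.60

Periodic rate = 5.979%/365 = 0.000163808; periods = 365·1 = 365.
A = 24,000·(1 + 0.05979/365)^365 ≈ 24,000·1.0616083861 ≈ 25,478.6013.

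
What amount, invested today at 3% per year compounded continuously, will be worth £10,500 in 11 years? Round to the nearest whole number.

P = A·e^(−rt) = 10,500·e^(−0.33).
e^(−0.33) ≈ 0.71892373343, so P ≈ 7,548.6992.

£7,549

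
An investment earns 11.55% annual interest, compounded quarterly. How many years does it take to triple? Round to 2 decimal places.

(1 + 0.028875)^(4t) = 3.
4t = ln 3 / ln(1 + 0.028875) ≈ 1.0986/0.028466 ≈ 38.5939.
t ≈ 9.6485.

9.65 years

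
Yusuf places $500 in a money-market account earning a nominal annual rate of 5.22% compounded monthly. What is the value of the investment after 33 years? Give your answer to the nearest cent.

Growth factor = (1 + 0.00435)^396 ≈ 5.578189018.
A ≈ 500 × 5.578189018 ≈ 2,789.0945.

$2,789.09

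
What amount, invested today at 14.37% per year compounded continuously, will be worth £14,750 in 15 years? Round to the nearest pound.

£1,709

P = A·e^(−rt) = 14,750·e^(−2.1555).
e^(−2.1555) ≈ 0.1158452535, so P ≈ 1,708.7175.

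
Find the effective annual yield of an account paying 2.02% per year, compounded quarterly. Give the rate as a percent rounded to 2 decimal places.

2.04%

One year is 4 periods at 0.00505 each: (1 + 0.00505)^4 ≈ 1.020354.
EAR = 1.020354 − 1 ≈ 2.03535%.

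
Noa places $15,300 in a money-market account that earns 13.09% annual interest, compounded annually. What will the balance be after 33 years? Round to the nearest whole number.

$886,523

Growth factor = (1 + 0.1309)^33 ≈ 57.9427007737.
A ≈ 15,300 × 57.9427007737 ≈ 886,523.3218.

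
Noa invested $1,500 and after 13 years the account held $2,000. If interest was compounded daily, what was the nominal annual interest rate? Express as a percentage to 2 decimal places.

The 4745-period growth factor is 2,000/1,500 = 1.33333.
r/365 = 1.33333^(1/4745) − 1 ≈ 0.0000606303, so r ≈ 365·0.0000606303 = 2.21301%.

2.21%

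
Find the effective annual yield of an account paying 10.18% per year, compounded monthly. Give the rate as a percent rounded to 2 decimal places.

10.67%

EAR = (1 + 10.18%/12)^12 − 1 = (1 + 0.00848333)^12 − 1.
(1 + 0.00848333)^12 ≈ 1.106687, so EAR ≈ 10.66867%.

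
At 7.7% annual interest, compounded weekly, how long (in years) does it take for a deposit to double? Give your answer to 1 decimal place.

9.0 years

(1 + 0.00148077)^(52t) = 2.
52t = ln 2 / ln(1 + 0.00148077) ≈ 0.69315/0.00147967 ≈ 468.4459.
t ≈ 9.0086.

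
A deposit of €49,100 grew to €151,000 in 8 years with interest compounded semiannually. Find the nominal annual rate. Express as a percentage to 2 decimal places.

14.55%

(1 + r/2)^16 = 151,000/49,100 = 3.07536.
1 + r/2 = 3.07536^(1/16) ≈ 1.072738, so r/2 ≈ 0.0727375.
r ≈ 2·0.0727375 = 14.54750%.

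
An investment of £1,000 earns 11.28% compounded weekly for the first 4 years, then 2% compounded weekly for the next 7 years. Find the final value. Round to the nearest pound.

£1,805

Phase 1: 1,000·(1 + 0.1128/52)^208 ≈ 1,569.4282.
Phase 2: 1,569.4282·(1 + 0.02/52)^364 ≈ 1,805.2235.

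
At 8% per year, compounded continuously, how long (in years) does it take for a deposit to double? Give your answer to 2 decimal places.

8.66 years

e^(0.08t) = 2, so 0.08t = ln 2 ≈ 0.69315.
t ≈ 0.69315/0.08 ≈ 8.6643.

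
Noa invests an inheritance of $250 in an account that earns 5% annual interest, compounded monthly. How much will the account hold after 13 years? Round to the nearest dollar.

Growth factor = (1 + 0.05/12)^156 ≈ 1.9129558.
A ≈ 250 × 1.9129558 ≈ 478.2389.

$478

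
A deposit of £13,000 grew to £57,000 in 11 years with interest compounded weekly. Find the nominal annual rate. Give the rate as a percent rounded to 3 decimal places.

The 572-period growth factor is 57,000/13,000 = 4.38462.
r/52 = 4.38462^(1/572) − 1 ≈ 0.00258744, so r ≈ 52·0.00258744 = 13.45467%.

13.455%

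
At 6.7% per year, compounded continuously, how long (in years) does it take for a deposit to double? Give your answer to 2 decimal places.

e^(0.067t) = 2, so 0.067t = ln 2 ≈ 0.69315.
t ≈ 0.69315/0.067 ≈ 10.3455.

10.35 years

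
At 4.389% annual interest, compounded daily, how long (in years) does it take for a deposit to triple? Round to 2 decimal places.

25.03 years

(1 + 0.000120247)^(365t) = 3.
365t = ln 3 / ln(1 + 0.000120247) ≈ 1.0986/0.000120239 ≈ 9136.8784.
t ≈ 25.0325.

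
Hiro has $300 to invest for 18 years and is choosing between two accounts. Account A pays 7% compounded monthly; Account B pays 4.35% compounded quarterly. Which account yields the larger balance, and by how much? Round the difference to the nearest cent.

A: (1 + 0.07/12)^216 ≈ 3.512539322, so 300 × 3.512539322 ≈ 1,053.7618.
B: (1 + 0.010875)^72 ≈ 2.17879736, so 300 × 2.17879736 ≈ 653.6392.
Difference ≈ 400.1226 in favor of A.

Account A, by $400.12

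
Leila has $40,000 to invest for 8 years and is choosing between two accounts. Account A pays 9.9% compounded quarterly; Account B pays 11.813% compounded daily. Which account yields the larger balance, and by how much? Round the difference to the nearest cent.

Account B, by $15,436.05

A: (1 + 0.02475)^32 ≈ 2.1866217499, so 40,000 × 2.1866217499 ≈ 87,464.8700.
B: (1 + 0.11813/365)^2920 ≈ 2.57252293671, so 40,000 × 2.57252293671 ≈ 102,900.9175.
Difference ≈ 15,436.0475 in favor of B.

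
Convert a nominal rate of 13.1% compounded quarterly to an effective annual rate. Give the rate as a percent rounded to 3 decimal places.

13.758%

EAR = (1 + 13.1%/4)^4 − 1 = (1 + 0.03275)^4 − 1.
(1 + 0.03275)^4 ≈ 1.137577, so EAR ≈ 13.75770%.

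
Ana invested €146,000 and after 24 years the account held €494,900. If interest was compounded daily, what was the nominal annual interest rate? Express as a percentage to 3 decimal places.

5.087%

(1 + r/365)^8760 = 494,900/146,000 = 3.38973.
1 + r/365 = 3.38973^(1/8760) ≈ 1.000139, so r/365 ≈ 0.000139365.
r ≈ 365·0.000139365 = 5.08681%.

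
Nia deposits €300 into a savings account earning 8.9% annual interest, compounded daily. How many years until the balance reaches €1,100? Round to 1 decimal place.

14.6 years

We need (1 + 0.000243836)^(365t) = 3.6667, so 365t = ln 3.6667 / ln 1.000244 ≈ 5329.1697.
t ≈ 5329.1697/365 = 14.6005 years.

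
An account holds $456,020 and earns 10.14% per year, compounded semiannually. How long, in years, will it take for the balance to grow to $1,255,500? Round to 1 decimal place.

10.2 years

We need (1 + 0.0507)^(2t) = 2.7532, so 2t = ln 2.7532 / ln 1.0507 ≈ 20.4776.
t ≈ 20.4776/2 = 10.2388 years.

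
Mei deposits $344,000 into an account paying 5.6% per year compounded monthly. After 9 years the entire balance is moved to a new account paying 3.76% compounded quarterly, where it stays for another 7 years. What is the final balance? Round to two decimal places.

$739,104.98

Phase 1: 344,000·(1 + 0.056/12)^108 ≈ 568,766.1146.
Phase 2: 568,766.1146·(1 + 0.0094)^28 ≈ 739,104.9752.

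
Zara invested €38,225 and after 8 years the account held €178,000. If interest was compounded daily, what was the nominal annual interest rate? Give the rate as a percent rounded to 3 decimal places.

(1 + r/365)^2920 = 178,000/38,225 = 4.65664.
1 + r/365 = 4.65664^(1/2920) ≈ 1.000527, so r/365 ≈ 0.000526952.
r ≈ 365·0.000526952 = 19.23374%.

19.234%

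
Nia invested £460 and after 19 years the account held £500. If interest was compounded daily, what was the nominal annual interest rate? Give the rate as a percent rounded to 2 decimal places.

0.44%

(1 + r/365)^6935 = 500/460 = 1.08696.
1 + r/365 = 1.08696^(1/6935) ≈ 1.000012, so r/365 ≈ 0.0000120234.
r ≈ 365·0.0000120234 = 0.43885%.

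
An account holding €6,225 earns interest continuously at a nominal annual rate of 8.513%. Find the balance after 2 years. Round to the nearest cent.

A = P·e^(rt) = 6,225·e^(0.08513·2) = 6,225·e^0.17026.
e^0.17026 ≈ 1.185613071, so A ≈ 7,380.4414.

€7,380.44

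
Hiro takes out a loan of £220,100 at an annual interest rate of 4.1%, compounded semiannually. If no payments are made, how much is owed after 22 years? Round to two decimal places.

Growth factor = (1 + 0.0205)^44 ≈ 2.44215035391.
A ≈ 220,100 × 2.44215035391 ≈ 537,517.2929.

£537,517.29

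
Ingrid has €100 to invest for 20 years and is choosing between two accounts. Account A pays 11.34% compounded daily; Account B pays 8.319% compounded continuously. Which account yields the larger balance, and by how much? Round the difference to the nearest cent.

A: (1 + 0.1134/365)^7300 ≈ 9.65665926, so 100 × 9.65665926 ≈ 965.6659.
B: e^(0.08319·20) = e^1.6638 ≈ 5.27933425, so 100 × 5.27933425 ≈ 527.9334.
Difference ≈ 437.7325 in favor of A.

Account A, by €437.73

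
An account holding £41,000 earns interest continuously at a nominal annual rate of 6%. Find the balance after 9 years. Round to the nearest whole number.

£70,356

A = P·e^(rt) = 41,000·e^(0.06·9) = 41,000·e^0.54.
e^0.54 ≈ 1.7160068622, so A ≈ 70,356.2813.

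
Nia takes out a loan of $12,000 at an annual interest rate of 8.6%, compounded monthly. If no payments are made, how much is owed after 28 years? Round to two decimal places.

$132,200.40

Periodic rate = 8.6%/12 = 0.00716667; periods = 12·28 = 336.
A = 12,000·(1 + 0.086/12)^336 ≈ 12,000·11.0167003913 ≈ 132,200.4047.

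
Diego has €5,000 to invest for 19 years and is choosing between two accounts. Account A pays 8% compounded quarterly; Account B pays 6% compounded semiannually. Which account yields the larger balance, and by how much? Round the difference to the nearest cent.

Account A, by €7,146.84

Account A growth factor: (1 + 0.02)^76 ≈ 4.5041521642; balance ≈ 22,520.7608.
Account B growth factor: (1 + 0.03)^38 ≈ 3.0747834782; balance ≈ 15,373.9174.
Account A is larger by 7,146.8434.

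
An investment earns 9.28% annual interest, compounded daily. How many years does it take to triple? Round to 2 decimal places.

(1 + 0.000254247)^(365t) = 3.
365t = ln 3 / ln(1 + 0.000254247) ≈ 1.0986/0.000254214 ≈ 4321.5998.
t ≈ 11.8400.

11.84 years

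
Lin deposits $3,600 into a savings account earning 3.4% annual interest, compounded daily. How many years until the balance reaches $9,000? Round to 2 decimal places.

26.95 years

We need (1 + 0.0000931507)^(365t) = 2.5, so 365t = ln 2.5 / ln 1.000093 ≈ 9837.1086.
t ≈ 9837.1086/365 = 26.9510 years.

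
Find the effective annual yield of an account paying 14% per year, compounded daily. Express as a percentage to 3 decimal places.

EAR = (1 + 14%/365)^365 − 1 = (1 + 0.000383562)^365 − 1.
(1 + 0.000383562)^365 ≈ 1.150243, so EAR ≈ 15.02429%.

15.024%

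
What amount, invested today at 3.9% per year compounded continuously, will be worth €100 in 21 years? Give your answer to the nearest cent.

€44.09

P = A·e^(−rt) = 100·e^(−0.819).
e^(−0.819) ≈ 0.44087231, so P ≈ 44.0872.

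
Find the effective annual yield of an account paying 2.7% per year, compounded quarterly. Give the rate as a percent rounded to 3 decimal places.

One year is 4 periods at 0.00675 each: (1 + 0.00675)^4 ≈ 1.027275.
EAR = 1.027275 − 1 ≈ 2.72746%.

2.727%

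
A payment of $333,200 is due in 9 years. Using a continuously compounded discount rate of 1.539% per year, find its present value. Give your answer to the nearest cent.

P = A·e^(−rt) = 333,200·e^(−0.13851).
e^(−0.13851) ≈ 0.87065454468, so P ≈ 290,102.0943.

$290,102.09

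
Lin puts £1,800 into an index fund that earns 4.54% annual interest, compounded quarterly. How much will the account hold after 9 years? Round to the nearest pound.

£2,702

Growth factor = (1 + 0.01135)^36 ≈ 1.501250748.
A ≈ 1,800 × 1.501250748 ≈ 2,702.2513.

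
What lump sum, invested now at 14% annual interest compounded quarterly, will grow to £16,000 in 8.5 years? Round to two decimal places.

£4,967.62

Growth factor = (1 + 0.035)^34 ≈ 3.2208603342.
P = 16,000/3.2208603342 ≈ 4,967.6168.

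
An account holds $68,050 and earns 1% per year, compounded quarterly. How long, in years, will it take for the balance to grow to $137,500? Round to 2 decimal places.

70.43 years

We need (1 + 0.0025)^(4t) = 2.0206, so 4t = ln 2.0206 / ln 1.0025 ≈ 281.7040.
t ≈ 281.7040/4 = 70.4260 years.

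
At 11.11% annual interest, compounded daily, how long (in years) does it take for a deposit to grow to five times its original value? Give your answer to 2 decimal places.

14.49 years

(1 + 0.000304384)^(365t) = 5.
365t = ln 5 / ln(1 + 0.000304384) ≈ 1.6094/0.000304337 ≈ 5288.3370.
t ≈ 14.4886.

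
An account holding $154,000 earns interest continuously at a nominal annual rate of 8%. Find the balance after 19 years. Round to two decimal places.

$704,122.68

A = P·e^(rt) = 154,000·e^(0.08·19) = 154,000·e^1.52.
e^1.52 ≈ 4.57222519514, so A ≈ 704,122.6801.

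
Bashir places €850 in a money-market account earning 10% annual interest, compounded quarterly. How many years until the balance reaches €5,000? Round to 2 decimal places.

17.94 years

(1 + 0.025)^(4t) = 5,000/850 = 5.8824.
4t·ln(1 + 0.025) = ln(5.8824); 4t = 1.772/0.0246926 ≈ 71.7606.
t ≈ 17.9402 years.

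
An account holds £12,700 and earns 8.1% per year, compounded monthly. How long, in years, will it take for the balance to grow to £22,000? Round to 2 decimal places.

(1 + 0.00675)^(12t) = 22,000/12,700 = 1.7323.
12t·ln(1 + 0.00675) = ln(1.7323); 12t = 0.54944/0.00672732 ≈ 81.6730.
t ≈ 6.8061 years.

6.81 years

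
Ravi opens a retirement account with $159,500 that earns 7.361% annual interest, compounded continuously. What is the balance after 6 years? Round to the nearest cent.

A = P·e^(rt) = 159,500·e^(0.07361·6) = 159,500·e^0.44166.
e^0.44166 ≈ 1.555286853, so A ≈ 248,068.2531.

$248,068.25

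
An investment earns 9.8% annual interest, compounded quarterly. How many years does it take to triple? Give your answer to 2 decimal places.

11.35 years

(1 + 0.0245)^(4t) = 3.
4t = ln 3 / ln(1 + 0.0245) ≈ 1.0986/0.0242047 ≈ 45.3884.
t ≈ 11.3471.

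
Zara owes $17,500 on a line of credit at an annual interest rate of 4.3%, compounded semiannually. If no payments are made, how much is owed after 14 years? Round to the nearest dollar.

Periodic rate = 4.3%/2 = 0.0215; periods = 2·14 = 28.
A = 17,500·(1 + 0.0215)^28 ≈ 17,500·1.8141549876 ≈ 31,747.7123.

$31,748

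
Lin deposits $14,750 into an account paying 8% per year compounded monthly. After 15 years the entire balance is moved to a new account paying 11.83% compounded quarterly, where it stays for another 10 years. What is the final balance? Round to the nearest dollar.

$156,508

After 15 years at 8%: 14,750 × 3.30692147741 ≈ 48,777.0918.
Then 10 years at 11.83%: 48,777.0918 × 3.20862927634 ≈ 156,507.6047.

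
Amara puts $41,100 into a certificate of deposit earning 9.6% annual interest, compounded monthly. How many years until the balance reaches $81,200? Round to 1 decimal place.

We need (1 + 0.008)^(12t) = 1.9757, so 12t = ln 1.9757 / ln 1.008 ≈ 85.4534.
t ≈ 85.4534/12 = 7.1211 years.

7.1 years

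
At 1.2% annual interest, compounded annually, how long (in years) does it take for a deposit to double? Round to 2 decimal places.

58.11 years

(1 + 0.012)^t = 2.
t = ln 2 / ln(1 + 0.012) ≈ 0.69315/0.0119286 ≈ 58.1081.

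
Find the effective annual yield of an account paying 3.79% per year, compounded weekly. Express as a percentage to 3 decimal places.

3.861%

EAR = (1 + 3.79%/52)^52 − 1 = (1 + 0.000728846)^52 − 1.
(1 + 0.000728846)^52 ≈ 1.038613, so EAR ≈ 3.86130%.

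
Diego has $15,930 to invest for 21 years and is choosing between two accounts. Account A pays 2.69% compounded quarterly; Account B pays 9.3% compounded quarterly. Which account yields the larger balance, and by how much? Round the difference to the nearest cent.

Account B, by $81,848.15

A: (1 + 0.006725)^84 ≈ 1.7559482019, so 15,930 × 1.7559482019 ≈ 27,972.2549.
B: (1 + 0.02325)^84 ≈ 6.89393649757, so 15,930 × 6.89393649757 ≈ 109,820.4084.
Difference ≈ 81,848.1535 in favor of B.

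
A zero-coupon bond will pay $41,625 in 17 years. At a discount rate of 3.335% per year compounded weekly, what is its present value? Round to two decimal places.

$23,616.19

Growth factor = (1 + 0.03335/52)^884 ≈ 1.7625617175.
P = 41,625/1.7625617175 ≈ 23,616.1943.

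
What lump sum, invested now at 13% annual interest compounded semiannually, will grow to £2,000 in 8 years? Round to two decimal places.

Growth factor = (1 + 0.065)^16 ≈ 2.739010672.
P = 2,000/2.739010672 ≈ 730.1907.

£730.19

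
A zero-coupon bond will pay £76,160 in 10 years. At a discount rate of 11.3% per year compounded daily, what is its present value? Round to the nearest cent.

£24,606.52

Growth factor = (1 + 0.113/365)^3650 ≈ 3.0951151737.
P = 76,160/3.0951151737 ≈ 24,606.5157.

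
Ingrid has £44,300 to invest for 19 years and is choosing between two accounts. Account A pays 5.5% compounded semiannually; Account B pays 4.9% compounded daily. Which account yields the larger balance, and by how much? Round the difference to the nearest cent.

Account A, by £11,813.56

A: (1 + 0.0275)^38 ≈ 2.80355810082, so 44,300 × 2.80355810082 ≈ 124,197.6239.
B: (1 + 0.049/365)^6935 ≈ 2.53688642916, so 44,300 × 2.53688642916 ≈ 112,384.0688.
Difference ≈ 11,813.5551 in favor of A.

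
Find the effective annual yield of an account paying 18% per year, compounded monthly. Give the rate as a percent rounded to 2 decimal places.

EAR = (1 + 18%/12)^12 − 1 = (1 + 0.015)^12 − 1.
(1 + 0.015)^12 ≈ 1.195618, so EAR ≈ 19.56182%.

19.56%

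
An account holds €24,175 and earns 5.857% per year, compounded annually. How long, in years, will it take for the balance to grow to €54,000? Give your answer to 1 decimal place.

We need (1 + 0.05857)^t = 2.2337, so t = ln 2.2337 / ln 1.05857 ≈ 14.1195.

14.1 years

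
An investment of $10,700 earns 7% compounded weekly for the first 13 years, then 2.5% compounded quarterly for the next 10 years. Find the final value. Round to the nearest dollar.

$34,085

After 13 years at 7%: 10,700 × 2.4828027151 ≈ 26,565.9891.
Then 10 years at 2.5%: 26,565.9891 × 1.2830268206 ≈ 34,084.8765.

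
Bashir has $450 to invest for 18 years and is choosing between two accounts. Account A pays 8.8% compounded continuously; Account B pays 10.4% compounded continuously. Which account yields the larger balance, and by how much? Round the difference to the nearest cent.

A: e^(0.088·18) = e^1.584 ≈ 4.874414526, so 450 × 4.874414526 ≈ 2,193.4865.
B: e^(0.104·18) = e^1.872 ≈ 6.501285977, so 450 × 6.501285977 ≈ 2,925.5787.
Difference ≈ 732.0922 in favor of B.

Account B, by $732.09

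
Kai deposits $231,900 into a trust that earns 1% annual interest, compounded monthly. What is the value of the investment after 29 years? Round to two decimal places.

$309,880.11

Growth factor = (1 + 0.01/12)^348 ≈ 1.33626610244.
A ≈ 231,900 × 1.33626610244 ≈ 309,880.1092.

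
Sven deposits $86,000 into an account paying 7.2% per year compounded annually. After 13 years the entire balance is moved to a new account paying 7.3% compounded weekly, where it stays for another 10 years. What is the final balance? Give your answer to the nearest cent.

$440,395.94

After 13 years at 7.2%: 86,000 × 2.46906321726 ≈ 212,339.4367.
Then 10 years at 7.3%: 212,339.4367 × 2.07401859432 ≈ 440,395.9400.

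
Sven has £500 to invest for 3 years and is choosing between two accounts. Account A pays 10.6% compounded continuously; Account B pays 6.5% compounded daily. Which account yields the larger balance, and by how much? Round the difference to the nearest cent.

Account A growth factor: e^(0.106·3) = e^0.318 ≈ 1.37437626; balance ≈ 687.1881.
Account B growth factor: (1 + 0.065/365)^1095 ≈ 1.21528989; balance ≈ 607.6449.
Account A is larger by 79.5432.

Account A, by £79.54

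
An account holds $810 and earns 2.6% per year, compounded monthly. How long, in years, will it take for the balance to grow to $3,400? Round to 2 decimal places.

(1 + 0.00216667)^(12t) = 3,400/810 = 4.1975.
12t·ln(1 + 0.00216667) = ln(4.1975); 12t = 1.4345/0.00216432 ≈ 662.7923.
t ≈ 55.2327 years.

55.23 years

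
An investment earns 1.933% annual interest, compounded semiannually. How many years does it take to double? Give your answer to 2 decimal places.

36.03 years

(1 + 0.009665)^(2t) = 2.
2t = ln 2 / ln(1 + 0.009665) ≈ 0.69315/0.00961859 ≈ 72.0633.
t ≈ 36.0316.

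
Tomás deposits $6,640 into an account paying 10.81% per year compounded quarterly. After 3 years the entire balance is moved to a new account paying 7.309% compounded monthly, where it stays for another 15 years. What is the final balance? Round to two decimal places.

After 3 years at 10.81%: 6,640 × 1.3771212653 ≈ 9,144.0852.
Then 15 years at 7.309%: 9,144.0852 × 2.9832838395 ≈ 27,279.4016.

$27,279.40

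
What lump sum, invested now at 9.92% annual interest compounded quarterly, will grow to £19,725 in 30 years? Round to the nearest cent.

Periodic rate = 9.92%/4 = 0.0248; 120 periods.
P = 19,725/(1 + 0.0248)^120 ≈ 19,725/18.910107965 ≈ 1,043.0929.

£1,043.09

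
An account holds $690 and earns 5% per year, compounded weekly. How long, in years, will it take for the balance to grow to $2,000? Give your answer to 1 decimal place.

We need (1 + 0.000961538)^(52t) = 2.8986, so 52t = ln 2.8986 / ln 1.000962 ≈ 1107.3113.
t ≈ 1107.3113/52 = 21.2944 years.

21.3 years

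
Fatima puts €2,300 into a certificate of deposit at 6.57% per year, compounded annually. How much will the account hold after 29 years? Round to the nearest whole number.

Growth factor = (1 + 0.0657)^29 ≈ 6.330150092.
A ≈ 2,300 × 6.330150092 ≈ 14,559.3452.

€14,559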